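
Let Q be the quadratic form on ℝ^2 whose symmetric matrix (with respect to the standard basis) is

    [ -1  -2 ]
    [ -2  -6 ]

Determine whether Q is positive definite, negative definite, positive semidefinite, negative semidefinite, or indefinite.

negative definite

Leading principal minors: Δ_1 = -1, Δ_2 = 2.
The signs alternate starting with Δ_1 < 0, so by Sylvester's criterion Q is negative definite.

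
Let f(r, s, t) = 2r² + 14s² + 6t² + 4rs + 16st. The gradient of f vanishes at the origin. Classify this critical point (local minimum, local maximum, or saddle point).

The Hessian at the origin is H = [[4, 4, 0], [4, 28, 16], [0, 16, 12]].
An LDLᵀ factorisation of H has diagonal entries 4, 24, 4/3.
That gives 3 positive pivots.
H is positive definite, so the origin is a strict local minimum.

local minimum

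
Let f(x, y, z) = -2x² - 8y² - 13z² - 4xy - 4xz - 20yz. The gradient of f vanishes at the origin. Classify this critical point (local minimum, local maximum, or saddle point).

local maximum

The Hessian at the origin is H = [[-4, -4, -4], [-4, -16, -20], [-4, -20, -26]].
Congruent diagonalization of H (simultaneous row and column reduction) yields pivots -4, -12, -2/3.
That gives 3 negative pivots.
H is negative definite, so the origin is a strict local maximum.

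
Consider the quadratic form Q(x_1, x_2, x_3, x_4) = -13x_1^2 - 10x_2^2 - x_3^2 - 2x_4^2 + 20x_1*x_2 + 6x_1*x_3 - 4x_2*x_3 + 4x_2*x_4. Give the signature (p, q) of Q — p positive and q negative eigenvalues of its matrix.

The associated matrix is A = [[-13, 10, 3, 0], [10, -10, -2, 2], [3, -2, -1, 0], [0, 2, 0, -2]].
Applying the same elementary operations to the rows and columns of A produces a congruent diagonal matrix with entries -13, -30/13, -4/15, 0.
So there are 3 negative, 1 zero pivots.

(0, 3)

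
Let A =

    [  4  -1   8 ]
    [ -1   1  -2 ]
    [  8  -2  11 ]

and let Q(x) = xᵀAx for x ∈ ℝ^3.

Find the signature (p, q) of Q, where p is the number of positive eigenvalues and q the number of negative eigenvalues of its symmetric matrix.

Applying the same elementary operations to the rows and columns of A produces a congruent diagonal matrix with entries 4, 3/4, -5.
Counting signs: 2 positive, 1 negative.

(2, 1)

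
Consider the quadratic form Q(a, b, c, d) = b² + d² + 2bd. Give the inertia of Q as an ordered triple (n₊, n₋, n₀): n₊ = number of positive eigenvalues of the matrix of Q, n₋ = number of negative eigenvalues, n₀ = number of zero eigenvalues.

The symmetric matrix is A = [[0, 0, 0, 0], [0, 1, 0, 1], [0, 0, 0, 0], [0, 1, 0, 1]].
Row-reducing A symmetrically gives the diagonal entries 0, 1, 0, 0.
So there are 1 positive, 3 zero pivots.

(1, 0, 3)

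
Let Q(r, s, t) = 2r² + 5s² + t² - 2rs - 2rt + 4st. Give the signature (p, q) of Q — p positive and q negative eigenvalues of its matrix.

(2, 0)

The associated matrix is A = [[2, -1, -1], [-1, 5, 2], [-1, 2, 1]].
Applying the same elementary operations to the rows and columns of A produces a congruent diagonal matrix with entries 2, 9/2, 0.
That gives 2 positive, 1 zero pivots.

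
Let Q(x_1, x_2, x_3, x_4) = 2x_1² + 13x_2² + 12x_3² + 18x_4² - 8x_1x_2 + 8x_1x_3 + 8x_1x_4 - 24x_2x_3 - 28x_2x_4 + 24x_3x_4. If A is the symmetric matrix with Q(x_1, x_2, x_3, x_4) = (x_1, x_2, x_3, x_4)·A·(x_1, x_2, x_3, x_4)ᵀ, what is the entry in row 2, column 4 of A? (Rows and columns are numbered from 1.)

The coefficient of x_2·x_4 in Q is -28. For a symmetric A this equals A[2,4] + A[4,2] = 2·A[2,4].
So A[2,4] = -28/2 = -14.

-14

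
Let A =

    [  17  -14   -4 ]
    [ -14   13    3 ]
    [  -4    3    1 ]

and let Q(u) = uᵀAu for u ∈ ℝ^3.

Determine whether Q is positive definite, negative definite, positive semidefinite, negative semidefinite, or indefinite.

Congruent diagonalization of A (simultaneous row and column reduction) yields pivots 17, 25/17, 0.
Counting signs: 2 positive, 1 zero.
Hence Q is positive semidefinite.

positive semidefinite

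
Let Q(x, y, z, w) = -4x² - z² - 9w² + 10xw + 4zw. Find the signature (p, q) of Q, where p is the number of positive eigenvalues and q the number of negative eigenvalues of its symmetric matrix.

Write A = [[-4, 0, 0, 5], [0, 0, 0, 0], [0, 0, -1, 2], [5, 0, 2, -9]].
Symmetric row and column elimination reduces A to a congruent diagonal form with pivots -4, 0, -1, 5/4.
So there are 1 positive, 2 negative, 1 zero pivots.

(1, 2)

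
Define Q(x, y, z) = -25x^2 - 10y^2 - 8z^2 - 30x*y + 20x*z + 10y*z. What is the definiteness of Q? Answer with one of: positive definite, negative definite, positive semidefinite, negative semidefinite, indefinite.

The symmetric matrix of Q is A = [[-25, -15, 10], [-15, -10, 5], [10, 5, -8]].
Leading principal minors: Δ_1 = -25, Δ_2 = 25, Δ_3 = -75.
The signs alternate starting with Δ_1 < 0, so by Sylvester's criterion Q is negative definite.

negative definite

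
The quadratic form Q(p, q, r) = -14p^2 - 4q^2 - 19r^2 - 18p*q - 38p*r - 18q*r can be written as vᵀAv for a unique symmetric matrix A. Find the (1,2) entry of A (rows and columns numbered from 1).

-9

The coefficient of p·q in Q is -18. For a symmetric A this equals A[1,2] + A[2,1] = 2·A[1,2].
So A[1,2] = -18/2 = -9.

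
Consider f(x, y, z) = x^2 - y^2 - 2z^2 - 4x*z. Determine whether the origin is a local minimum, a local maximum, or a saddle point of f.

The Hessian at the origin is H = [[2, 0, -4], [0, -2, 0], [-4, 0, -4]].
Congruent diagonalization of H (simultaneous row and column reduction) yields pivots 2, -2, -12.
That gives 1 positive, 2 negative pivots.
H is indefinite, so the origin is a saddle point.

saddle point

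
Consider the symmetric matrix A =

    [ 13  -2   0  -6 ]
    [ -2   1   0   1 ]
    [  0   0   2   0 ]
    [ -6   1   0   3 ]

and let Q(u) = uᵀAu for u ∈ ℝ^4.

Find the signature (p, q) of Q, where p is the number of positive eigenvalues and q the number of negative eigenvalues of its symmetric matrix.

(4, 0)

Congruent diagonalization of A (simultaneous row and column reduction) yields pivots 13, 9/13, 2, 2/9.
That gives 4 positive pivots.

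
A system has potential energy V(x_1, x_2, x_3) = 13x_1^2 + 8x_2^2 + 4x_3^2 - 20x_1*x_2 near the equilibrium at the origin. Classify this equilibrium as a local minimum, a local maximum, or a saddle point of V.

The Hessian at the origin is H = [[26, -20, 0], [-20, 16, 0], [0, 0, 8]].
Applying the same elementary operations to the rows and columns of H produces a congruent diagonal matrix with entries 26, 8/13, 8.
That gives 3 positive pivots.
H is positive definite, so the origin is a strict local minimum.

local minimum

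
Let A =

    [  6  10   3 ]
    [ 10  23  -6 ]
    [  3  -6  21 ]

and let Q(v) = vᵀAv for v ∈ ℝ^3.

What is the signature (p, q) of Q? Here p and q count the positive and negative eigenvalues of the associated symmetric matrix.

(3, 0)

Row-reducing A symmetrically gives the diagonal entries 6, 19/3, 15/38.
So there are 3 positive pivots.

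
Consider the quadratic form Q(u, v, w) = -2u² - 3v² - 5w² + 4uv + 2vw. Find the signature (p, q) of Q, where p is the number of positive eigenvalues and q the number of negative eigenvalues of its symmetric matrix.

Write A = [[-2, 2, 0], [2, -3, 1], [0, 1, -5]].
Applying the same elementary operations to the rows and columns of A produces a congruent diagonal matrix with entries -2, -1, -4.
So there are 3 negative pivots.

(0, 3)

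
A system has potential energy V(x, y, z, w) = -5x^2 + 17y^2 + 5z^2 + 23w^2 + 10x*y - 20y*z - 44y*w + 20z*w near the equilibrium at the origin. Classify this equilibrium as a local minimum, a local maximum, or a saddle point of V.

saddle point

The Hessian at the origin is H = [[-10, 10, 0, 0], [10, 34, -20, -44], [0, -20, 10, 20], [0, -44, 20, 46]].
Applying the same elementary operations to the rows and columns of H produces a congruent diagonal matrix with entries -10, 44, 10/11, 2.
That gives 3 positive, 1 negative pivots.
H is indefinite, so the origin is a saddle point.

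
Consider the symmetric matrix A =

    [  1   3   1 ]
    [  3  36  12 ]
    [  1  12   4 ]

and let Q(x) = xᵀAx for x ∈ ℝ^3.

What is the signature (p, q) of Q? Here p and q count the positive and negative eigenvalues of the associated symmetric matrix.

(2, 0)

Row-reducing A symmetrically gives the diagonal entries 1, 27, 0.
Counting signs: 2 positive, 1 zero.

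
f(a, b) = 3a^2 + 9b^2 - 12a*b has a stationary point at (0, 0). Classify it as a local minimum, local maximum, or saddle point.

The Hessian at the origin is H = [[6, -12], [-12, 18]].
det H = 6·18 − (-12)² = -36 < 0, so H is indefinite.
Therefore the origin is a saddle point.

saddle point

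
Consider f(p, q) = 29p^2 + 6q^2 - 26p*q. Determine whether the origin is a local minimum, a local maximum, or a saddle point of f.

The Hessian at the origin is H = [[58, -26], [-26, 12]].
det H = 58·12 − (-26)² = 20 > 0 and H[1,1] = 58 > 0, so H is positive definite.
Therefore the origin is a local minimum.

local minimum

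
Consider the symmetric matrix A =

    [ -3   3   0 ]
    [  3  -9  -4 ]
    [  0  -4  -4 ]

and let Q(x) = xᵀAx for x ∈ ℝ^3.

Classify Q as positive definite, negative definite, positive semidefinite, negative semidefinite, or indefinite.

negative definite

Leading principal minors: Δ_1 = -3, Δ_2 = 18, Δ_3 = -24.
The signs alternate starting with Δ_1 < 0, so by Sylvester's criterion Q is negative definite.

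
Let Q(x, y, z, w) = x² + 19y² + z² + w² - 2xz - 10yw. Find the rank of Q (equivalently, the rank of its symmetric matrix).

3

Write A = [[1, 0, -1, 0], [0, 19, 0, -5], [-1, 0, 1, 0], [0, -5, 0, 1]].
Congruent diagonalization of A (simultaneous row and column reduction) yields pivots 1, 19, 0, -6/19.
So there are 2 positive, 1 negative, 1 zero pivots.
The rank is the number of nonzero pivots: 3.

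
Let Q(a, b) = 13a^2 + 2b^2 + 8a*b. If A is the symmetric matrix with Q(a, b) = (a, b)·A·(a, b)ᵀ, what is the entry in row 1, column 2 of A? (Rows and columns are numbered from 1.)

The coefficient of a·b in Q is 8. For a symmetric A this equals A[1,2] + A[2,1] = 2·A[1,2].
So A[1,2] = 8/2 = 4.

4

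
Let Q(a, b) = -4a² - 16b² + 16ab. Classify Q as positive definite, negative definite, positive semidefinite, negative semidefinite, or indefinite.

negative semidefinite

The symmetric matrix of Q is [[-4, 8], [8, -16]].
For the 2×2 matrix [[-4, 8], [8, -16]]: det = -4·-16 − (8)² = 0, trace = -20.
det = 0 so one eigenvalue is zero; the form is semidefinite with the sign of the trace.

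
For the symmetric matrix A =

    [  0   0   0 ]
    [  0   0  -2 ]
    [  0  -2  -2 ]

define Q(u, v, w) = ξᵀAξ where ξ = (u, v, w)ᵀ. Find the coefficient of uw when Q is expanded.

0

The coefficient of uw is A[1,3] + A[3,1] = 2·0 = 0.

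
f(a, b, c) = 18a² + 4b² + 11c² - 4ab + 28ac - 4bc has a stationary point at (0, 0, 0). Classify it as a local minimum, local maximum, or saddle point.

The Hessian at the origin is H = [[36, -4, 28], [-4, 8, -4], [28, -4, 22]].
Applying the same elementary operations to the rows and columns of H produces a congruent diagonal matrix with entries 36, 68/9, 2/17.
That gives 3 positive pivots.
H is positive definite, so the origin is a strict local minimum.

local minimum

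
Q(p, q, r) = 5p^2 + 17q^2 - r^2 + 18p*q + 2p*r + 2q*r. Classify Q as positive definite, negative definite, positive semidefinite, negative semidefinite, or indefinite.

indefinite

The symmetric matrix is A = [[5, 9, 1], [9, 17, 1], [1, 1, -1]].
Congruent diagonalization of A (simultaneous row and column reduction) yields pivots 5, 4/5, -2.
So there are 2 positive, 1 negative pivots.
Hence Q is indefinite.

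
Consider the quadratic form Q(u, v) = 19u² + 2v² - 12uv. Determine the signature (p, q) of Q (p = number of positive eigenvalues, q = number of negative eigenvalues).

(2, 0)

Write A = [[19, -6], [-6, 2]].
Congruent diagonalization of A (simultaneous row and column reduction) yields pivots 19, 2/19.
So there are 2 positive pivots.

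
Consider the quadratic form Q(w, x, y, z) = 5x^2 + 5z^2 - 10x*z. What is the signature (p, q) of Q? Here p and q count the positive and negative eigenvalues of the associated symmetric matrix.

(1, 0)

The associated matrix is A = [[0, 0, 0, 0], [0, 5, 0, -5], [0, 0, 0, 0], [0, -5, 0, 5]].
Symmetric row and column elimination reduces A to a congruent diagonal form with pivots 0, 5, 0, 0.
Counting signs: 1 positive, 3 zero.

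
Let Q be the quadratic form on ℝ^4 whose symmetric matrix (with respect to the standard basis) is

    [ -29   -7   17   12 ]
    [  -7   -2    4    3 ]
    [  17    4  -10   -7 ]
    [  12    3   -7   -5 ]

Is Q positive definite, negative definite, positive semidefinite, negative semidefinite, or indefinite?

Applying the same elementary operations to the rows and columns of A produces a congruent diagonal matrix with entries -29, -9/29, 0, 0.
That gives 2 negative, 2 zero pivots.
Hence Q is negative semidefinite.

negative semidefinite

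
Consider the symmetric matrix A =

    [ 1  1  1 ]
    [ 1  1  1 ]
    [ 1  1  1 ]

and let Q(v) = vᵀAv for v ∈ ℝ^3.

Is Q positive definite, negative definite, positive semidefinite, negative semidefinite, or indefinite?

positive semidefinite

Applying the same elementary operations to the rows and columns of A produces a congruent diagonal matrix with entries 1, 0, 0.
So there are 1 positive, 2 zero pivots.
Hence Q is positive semidefinite.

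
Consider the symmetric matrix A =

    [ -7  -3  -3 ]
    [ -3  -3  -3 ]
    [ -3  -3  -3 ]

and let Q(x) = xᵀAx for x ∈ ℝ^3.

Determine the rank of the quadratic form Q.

2

Congruent diagonalization of A (simultaneous row and column reduction) yields pivots -7, -12/7, 0.
That gives 2 negative, 1 zero pivots.
The rank is the number of nonzero pivots: 2.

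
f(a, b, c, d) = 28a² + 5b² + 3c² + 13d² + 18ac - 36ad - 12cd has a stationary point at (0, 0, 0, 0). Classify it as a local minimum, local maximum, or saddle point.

local minimum

The Hessian at the origin is H = [[56, 0, 18, -36], [0, 10, 0, 0], [18, 0, 6, -12], [-36, 0, -12, 26]].
Row-reducing H symmetrically gives the diagonal entries 56, 10, 3/14, 2.
Counting signs: 4 positive.
H is positive definite, so the origin is a strict local minimum.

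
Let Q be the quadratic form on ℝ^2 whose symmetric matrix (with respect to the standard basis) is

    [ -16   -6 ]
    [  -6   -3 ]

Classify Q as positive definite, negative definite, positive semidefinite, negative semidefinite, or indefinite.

negative definite

For the 2×2 matrix [[-16, -6], [-6, -3]]: det = -16·-3 − (-6)² = 12, trace = -19.
det > 0 so both eigenvalues share the sign of the trace; trace = -19 < 0 ⇒ both negative.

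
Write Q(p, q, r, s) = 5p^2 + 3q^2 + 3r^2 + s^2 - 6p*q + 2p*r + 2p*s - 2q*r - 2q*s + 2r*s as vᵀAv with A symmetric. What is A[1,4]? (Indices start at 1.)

The coefficient of p·s in Q is 2. For a symmetric A this equals A[1,4] + A[4,1] = 2·A[1,4].
So A[1,4] = 2/2 = 1.

1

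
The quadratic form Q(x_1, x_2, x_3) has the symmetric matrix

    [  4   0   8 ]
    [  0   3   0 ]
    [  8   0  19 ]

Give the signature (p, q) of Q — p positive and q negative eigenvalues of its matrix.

Applying the same elementary operations to the rows and columns of A produces a congruent diagonal matrix with entries 4, 3, 3.
That gives 3 positive pivots.

(3, 0)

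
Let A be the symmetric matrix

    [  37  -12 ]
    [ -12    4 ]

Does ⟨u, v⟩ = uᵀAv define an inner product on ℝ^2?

yes

Leading principal minors: Δ_1 = 37, Δ_2 = 4.
All leading principal minors are positive, so by Sylvester's criterion Q is positive definite.
⟨·,·⟩ is an inner product exactly when A is positive definite.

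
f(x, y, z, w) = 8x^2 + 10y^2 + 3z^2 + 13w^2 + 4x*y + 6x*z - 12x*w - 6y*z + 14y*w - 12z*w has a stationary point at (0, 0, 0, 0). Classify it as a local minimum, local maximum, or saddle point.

local minimum

The Hessian at the origin is H = [[16, 4, 6, -12], [4, 20, -6, 14], [6, -6, 6, -12], [-12, 14, -12, 26]].
Row-reducing H symmetrically gives the diagonal entries 16, 19, 15/19, 1.
Counting signs: 4 positive.
H is positive definite, so the origin is a strict local minimum.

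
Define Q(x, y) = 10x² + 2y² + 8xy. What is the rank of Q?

The associated matrix is A = [[10, 4], [4, 2]].
An LDLᵀ factorisation of A has diagonal entries 10, 2/5.
So there are 2 positive pivots.
The rank is the number of nonzero pivots: 2.

2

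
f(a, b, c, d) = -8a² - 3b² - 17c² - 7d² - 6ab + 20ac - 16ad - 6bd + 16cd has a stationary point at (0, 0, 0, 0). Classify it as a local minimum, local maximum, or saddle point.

The Hessian at the origin is H = [[-16, -6, 20, -16], [-6, -6, 0, -6], [20, 0, -34, 16], [-16, -6, 16, -14]].
Applying the same elementary operations to the rows and columns of H produces a congruent diagonal matrix with entries -16, -15/4, 6, -2/3.
So there are 1 positive, 3 negative pivots.
H is indefinite, so the origin is a saddle point.

saddle point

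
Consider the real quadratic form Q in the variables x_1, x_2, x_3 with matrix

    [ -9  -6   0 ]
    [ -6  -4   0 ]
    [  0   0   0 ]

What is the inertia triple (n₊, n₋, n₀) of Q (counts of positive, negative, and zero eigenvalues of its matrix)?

Congruent diagonalization of A (simultaneous row and column reduction) yields pivots -9, 0, 0.
That gives 1 negative, 2 zero pivots.

(0, 1, 2)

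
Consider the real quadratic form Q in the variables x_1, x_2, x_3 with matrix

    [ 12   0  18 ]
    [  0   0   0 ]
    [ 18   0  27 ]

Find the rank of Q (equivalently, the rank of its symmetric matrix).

Applying the same elementary operations to the rows and columns of A produces a congruent diagonal matrix with entries 12, 0, 0.
That gives 1 positive, 2 zero pivots.
The rank is the number of nonzero pivots: 1.

1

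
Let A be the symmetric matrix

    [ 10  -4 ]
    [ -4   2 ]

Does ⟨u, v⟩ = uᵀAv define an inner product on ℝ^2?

yes

Leading principal minors: Δ_1 = 10, Δ_2 = 4.
All leading principal minors are positive, so by Sylvester's criterion Q is positive definite.
⟨·,·⟩ is an inner product exactly when A is positive definite.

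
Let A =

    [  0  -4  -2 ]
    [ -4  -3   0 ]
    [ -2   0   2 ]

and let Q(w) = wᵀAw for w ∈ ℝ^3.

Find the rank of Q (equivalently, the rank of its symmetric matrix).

3

Row reduction of A gives 3 nonzero rows, so rank A = 3.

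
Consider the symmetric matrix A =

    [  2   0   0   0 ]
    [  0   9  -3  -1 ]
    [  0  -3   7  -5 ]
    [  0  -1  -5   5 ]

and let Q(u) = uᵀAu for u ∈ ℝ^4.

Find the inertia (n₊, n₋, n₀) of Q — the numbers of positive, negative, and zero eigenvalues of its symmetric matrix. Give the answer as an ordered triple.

(4, 0, 0)

Symmetric row and column elimination reduces A to a congruent diagonal form with pivots 2, 9, 6, 4/27.
Counting signs: 4 positive.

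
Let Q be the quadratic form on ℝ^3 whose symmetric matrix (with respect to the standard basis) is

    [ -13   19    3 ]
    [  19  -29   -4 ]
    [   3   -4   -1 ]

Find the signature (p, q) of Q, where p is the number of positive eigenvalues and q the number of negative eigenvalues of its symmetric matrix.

Congruent diagonalization of A (simultaneous row and column reduction) yields pivots -13, -16/13, -3/16.
That gives 3 negative pivots.

(0, 3)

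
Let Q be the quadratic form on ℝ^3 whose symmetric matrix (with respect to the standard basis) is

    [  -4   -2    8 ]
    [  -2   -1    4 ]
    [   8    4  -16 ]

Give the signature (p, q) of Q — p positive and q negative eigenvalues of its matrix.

Congruent diagonalization of A (simultaneous row and column reduction) yields pivots -4, 0, 0.
So there are 1 negative, 2 zero pivots.

(0, 1)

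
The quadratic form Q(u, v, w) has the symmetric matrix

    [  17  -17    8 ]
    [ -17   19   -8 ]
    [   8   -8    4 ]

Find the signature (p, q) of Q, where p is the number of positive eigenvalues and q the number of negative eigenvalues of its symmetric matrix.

(3, 0)

Applying the same elementary operations to the rows and columns of A produces a congruent diagonal matrix with entries 17, 2, 4/17.
So there are 3 positive pivots.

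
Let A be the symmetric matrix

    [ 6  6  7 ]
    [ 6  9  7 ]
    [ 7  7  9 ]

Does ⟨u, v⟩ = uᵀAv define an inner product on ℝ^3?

An LDLᵀ factorisation of A has diagonal entries 6, 3, 5/6.
That gives 3 positive pivots.
Hence Q is positive definite.
⟨·,·⟩ is an inner product exactly when A is positive definite.

yes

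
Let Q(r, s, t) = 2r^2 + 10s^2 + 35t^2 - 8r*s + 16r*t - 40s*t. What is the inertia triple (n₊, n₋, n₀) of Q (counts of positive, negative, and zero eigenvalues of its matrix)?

The associated matrix is A = [[2, -4, 8], [-4, 10, -20], [8, -20, 35]].
Congruent diagonalization of A (simultaneous row and column reduction) yields pivots 2, 2, -5.
So there are 2 positive, 1 negative pivots.

(2, 1, 0)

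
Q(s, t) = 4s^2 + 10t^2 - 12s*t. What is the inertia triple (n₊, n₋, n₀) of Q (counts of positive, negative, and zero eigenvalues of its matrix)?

The associated matrix is A = [[4, -6], [-6, 10]].
Congruent diagonalization of A (simultaneous row and column reduction) yields pivots 4, 1.
That gives 2 positive pivots.

(2, 0, 0)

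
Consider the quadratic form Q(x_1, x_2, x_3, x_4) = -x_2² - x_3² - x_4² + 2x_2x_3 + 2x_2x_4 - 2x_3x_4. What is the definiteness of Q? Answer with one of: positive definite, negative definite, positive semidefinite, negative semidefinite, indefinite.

negative semidefinite

The associated matrix is A = [[0, 0, 0, 0], [0, -1, 1, 1], [0, 1, -1, -1], [0, 1, -1, -1]].
Applying the same elementary operations to the rows and columns of A produces a congruent diagonal matrix with entries 0, -1, 0, 0.
Counting signs: 1 negative, 3 zero.
Hence Q is negative semidefinite.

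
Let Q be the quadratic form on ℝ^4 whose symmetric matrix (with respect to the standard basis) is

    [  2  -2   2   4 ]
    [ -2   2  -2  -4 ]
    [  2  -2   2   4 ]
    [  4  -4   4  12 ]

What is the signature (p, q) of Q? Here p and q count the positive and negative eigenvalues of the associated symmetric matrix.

(2, 0)

Applying the same elementary operations to the rows and columns of A produces a congruent diagonal matrix with entries 2, 0, 0, 4.
That gives 2 positive, 2 zero pivots.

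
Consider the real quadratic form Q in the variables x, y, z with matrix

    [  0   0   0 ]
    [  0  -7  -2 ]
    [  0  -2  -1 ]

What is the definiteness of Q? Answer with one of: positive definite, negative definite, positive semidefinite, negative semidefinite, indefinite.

Congruent diagonalization of A (simultaneous row and column reduction) yields pivots 0, -7, -3/7.
So there are 2 negative, 1 zero pivots.
Hence Q is negative semidefinite.

negative semidefinite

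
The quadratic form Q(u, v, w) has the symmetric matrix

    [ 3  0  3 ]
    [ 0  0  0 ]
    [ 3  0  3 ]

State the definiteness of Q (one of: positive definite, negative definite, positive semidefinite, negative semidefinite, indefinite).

Row-reducing A symmetrically gives the diagonal entries 3, 0, 0.
That gives 1 positive, 2 zero pivots.
Hence Q is positive semidefinite.

positive semidefinite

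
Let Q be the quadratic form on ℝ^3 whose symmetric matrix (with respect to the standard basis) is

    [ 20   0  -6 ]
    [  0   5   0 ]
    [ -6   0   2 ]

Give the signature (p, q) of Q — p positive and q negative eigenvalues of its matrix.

Row-reducing A symmetrically gives the diagonal entries 20, 5, 1/5.
Counting signs: 3 positive.

(3, 0)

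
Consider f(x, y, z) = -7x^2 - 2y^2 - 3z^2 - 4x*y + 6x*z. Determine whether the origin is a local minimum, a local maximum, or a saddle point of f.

The Hessian at the origin is H = [[-14, -4, 6], [-4, -4, 0], [6, 0, -6]].
An LDLᵀ factorisation of H has diagonal entries -14, -20/7, -12/5.
Counting signs: 3 negative.
H is negative definite, so the origin is a strict local maximum.

local maximum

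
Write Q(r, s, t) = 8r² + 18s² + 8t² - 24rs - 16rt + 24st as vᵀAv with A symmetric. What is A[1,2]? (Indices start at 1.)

The coefficient of r·s in Q is -24. For a symmetric A this equals A[1,2] + A[2,1] = 2·A[1,2].
So A[1,2] = -24/2 = -12.

-12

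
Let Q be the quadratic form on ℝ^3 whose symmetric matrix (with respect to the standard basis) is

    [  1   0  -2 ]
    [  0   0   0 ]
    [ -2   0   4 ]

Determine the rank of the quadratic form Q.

1

Congruent diagonalization of A (simultaneous row and column reduction) yields pivots 1, 0, 0.
Counting signs: 1 positive, 2 zero.
The rank is the number of nonzero pivots: 1.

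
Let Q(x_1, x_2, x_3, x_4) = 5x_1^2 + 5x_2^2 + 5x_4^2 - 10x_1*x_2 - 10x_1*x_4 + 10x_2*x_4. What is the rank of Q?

1

The associated matrix is A = [[5, -5, 0, -5], [-5, 5, 0, 5], [0, 0, 0, 0], [-5, 5, 0, 5]].
Row-reducing A symmetrically gives the diagonal entries 5, 0, 0, 0.
So there are 1 positive, 3 zero pivots.
The rank is the number of nonzero pivots: 1.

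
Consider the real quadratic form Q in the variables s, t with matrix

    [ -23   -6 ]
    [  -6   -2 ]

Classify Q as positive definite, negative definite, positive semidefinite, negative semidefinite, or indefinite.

Symmetric row and column elimination reduces A to a congruent diagonal form with pivots -23, -10/23.
Counting signs: 2 negative.
Hence Q is negative definite.

negative definite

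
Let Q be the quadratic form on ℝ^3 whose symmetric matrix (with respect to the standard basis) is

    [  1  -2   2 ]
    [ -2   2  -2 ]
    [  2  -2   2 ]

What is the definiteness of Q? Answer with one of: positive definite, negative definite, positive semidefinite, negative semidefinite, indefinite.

indefinite

Congruent diagonalization of A (simultaneous row and column reduction) yields pivots 1, -2, 0.
So there are 1 positive, 1 negative, 1 zero pivots.
Hence Q is indefinite.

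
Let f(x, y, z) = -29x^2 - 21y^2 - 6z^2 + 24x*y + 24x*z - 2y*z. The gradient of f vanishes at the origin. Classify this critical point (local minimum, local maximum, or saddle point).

The Hessian at the origin is H = [[-58, 24, 24], [24, -42, -2], [24, -2, -12]].
Row-reducing H symmetrically gives the diagonal entries -58, -930/29, -10/93.
Counting signs: 3 negative.
H is negative definite, so the origin is a strict local maximum.

local maximum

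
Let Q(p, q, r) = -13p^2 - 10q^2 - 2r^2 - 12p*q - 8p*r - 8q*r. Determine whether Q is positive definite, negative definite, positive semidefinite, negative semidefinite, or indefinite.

negative definite

The symmetric matrix of Q is A = [[-13, -6, -4], [-6, -10, -4], [-4, -4, -2]].
Leading principal minors: Δ_1 = -13, Δ_2 = 94, Δ_3 = -12.
The signs alternate starting with Δ_1 < 0, so by Sylvester's criterion Q is negative definite.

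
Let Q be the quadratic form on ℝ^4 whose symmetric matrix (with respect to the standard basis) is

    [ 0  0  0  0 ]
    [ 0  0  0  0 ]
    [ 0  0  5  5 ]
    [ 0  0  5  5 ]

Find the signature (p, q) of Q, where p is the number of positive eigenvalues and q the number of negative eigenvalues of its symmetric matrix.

(1, 0)

Symmetric row and column elimination reduces A to a congruent diagonal form with pivots 0, 0, 5, 0.
So there are 1 positive, 3 zero pivots.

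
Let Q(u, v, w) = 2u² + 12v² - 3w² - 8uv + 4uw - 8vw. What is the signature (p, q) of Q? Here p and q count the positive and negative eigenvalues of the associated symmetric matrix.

Write A = [[2, -4, 2], [-4, 12, -4], [2, -4, -3]].
An LDLᵀ factorisation of A has diagonal entries 2, 4, -5.
So there are 2 positive, 1 negative pivots.

(2, 1)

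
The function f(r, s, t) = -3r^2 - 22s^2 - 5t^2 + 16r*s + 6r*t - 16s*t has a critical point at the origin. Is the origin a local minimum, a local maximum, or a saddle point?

The Hessian at the origin is H = [[-6, 16, 6], [16, -44, -16], [6, -16, -10]].
Row-reducing H symmetrically gives the diagonal entries -6, -4/3, -4.
So there are 3 negative pivots.
H is negative definite, so the origin is a strict local maximum.

local maximum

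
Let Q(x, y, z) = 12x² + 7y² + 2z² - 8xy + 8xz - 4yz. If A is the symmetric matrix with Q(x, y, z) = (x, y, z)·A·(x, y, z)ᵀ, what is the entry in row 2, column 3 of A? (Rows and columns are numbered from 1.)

-2

The coefficient of y·z in Q is -4. For a symmetric A this equals A[2,3] + A[3,2] = 2·A[2,3].
So A[2,3] = -4/2 = -2.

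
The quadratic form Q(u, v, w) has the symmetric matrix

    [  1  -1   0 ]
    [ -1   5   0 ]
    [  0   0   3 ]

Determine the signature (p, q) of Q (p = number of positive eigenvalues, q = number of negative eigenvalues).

An LDLᵀ factorisation of A has diagonal entries 1, 4, 3.
That gives 3 positive pivots.

(3, 0)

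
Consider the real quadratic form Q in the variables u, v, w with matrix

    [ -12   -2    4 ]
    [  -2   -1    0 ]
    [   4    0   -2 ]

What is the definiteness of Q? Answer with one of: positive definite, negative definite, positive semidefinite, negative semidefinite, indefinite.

Row-reducing A symmetrically gives the diagonal entries -12, -2/3, 0.
So there are 2 negative, 1 zero pivots.
Hence Q is negative semidefinite.

negative semidefinite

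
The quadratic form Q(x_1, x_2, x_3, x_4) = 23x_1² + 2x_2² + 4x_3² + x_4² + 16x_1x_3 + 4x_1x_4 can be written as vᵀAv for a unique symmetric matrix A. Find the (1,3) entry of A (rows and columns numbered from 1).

8

The coefficient of x_1·x_3 in Q is 16. For a symmetric A this equals A[1,3] + A[3,1] = 2·A[1,3].
So A[1,3] = 16/2 = 8.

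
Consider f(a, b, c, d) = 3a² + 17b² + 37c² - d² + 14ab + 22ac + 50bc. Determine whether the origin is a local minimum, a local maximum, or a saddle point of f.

saddle point

The Hessian at the origin is H = [[6, 14, 22, 0], [14, 34, 50, 0], [22, 50, 74, 0], [0, 0, 0, -2]].
Symmetric row and column elimination reduces H to a congruent diagonal form with pivots 6, 4/3, -8, -2.
That gives 2 positive, 2 negative pivots.
H is indefinite, so the origin is a saddle point.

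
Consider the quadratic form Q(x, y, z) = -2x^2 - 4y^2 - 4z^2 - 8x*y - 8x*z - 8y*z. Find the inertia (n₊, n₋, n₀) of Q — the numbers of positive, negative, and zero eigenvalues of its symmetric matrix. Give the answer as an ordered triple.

The symmetric matrix is A = [[-2, -4, -4], [-4, -4, -4], [-4, -4, -4]].
Congruent diagonalization of A (simultaneous row and column reduction) yields pivots -2, 4, 0.
So there are 1 positive, 1 negative, 1 zero pivots.

(1, 1, 1)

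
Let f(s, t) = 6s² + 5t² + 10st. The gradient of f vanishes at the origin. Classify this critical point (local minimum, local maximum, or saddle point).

The Hessian at the origin is H = [[12, 10], [10, 10]].
det H = 12·10 − (10)² = 20 > 0 and H[1,1] = 12 > 0, so H is positive definite.
Therefore the origin is a local minimum.

local minimum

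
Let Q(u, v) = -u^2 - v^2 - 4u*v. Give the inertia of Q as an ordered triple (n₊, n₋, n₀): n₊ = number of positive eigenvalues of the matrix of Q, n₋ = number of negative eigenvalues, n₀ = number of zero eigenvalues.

(1, 1, 0)

The symmetric matrix is A = [[-1, -2], [-2, -1]].
Congruent diagonalization of A (simultaneous row and column reduction) yields pivots -1, 3.
So there are 1 positive, 1 negative pivots.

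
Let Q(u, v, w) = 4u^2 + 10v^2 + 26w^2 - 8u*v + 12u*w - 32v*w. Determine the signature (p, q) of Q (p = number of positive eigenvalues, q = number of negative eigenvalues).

(3, 0)

Write A = [[4, -4, 6], [-4, 10, -16], [6, -16, 26]].
An LDLᵀ factorisation of A has diagonal entries 4, 6, 1/3.
That gives 3 positive pivots.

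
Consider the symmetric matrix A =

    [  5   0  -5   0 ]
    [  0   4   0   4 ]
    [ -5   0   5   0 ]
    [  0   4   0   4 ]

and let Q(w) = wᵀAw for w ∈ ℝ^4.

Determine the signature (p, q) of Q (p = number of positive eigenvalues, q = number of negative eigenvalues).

Row-reducing A symmetrically gives the diagonal entries 5, 4, 0, 0.
So there are 2 positive, 2 zero pivots.

(2, 0)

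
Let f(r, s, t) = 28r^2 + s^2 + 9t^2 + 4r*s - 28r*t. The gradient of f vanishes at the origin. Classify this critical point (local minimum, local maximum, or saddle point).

The Hessian at the origin is H = [[56, 4, -28], [4, 2, 0], [-28, 0, 18]].
Applying the same elementary operations to the rows and columns of H produces a congruent diagonal matrix with entries 56, 12/7, 5/3.
That gives 3 positive pivots.
H is positive definite, so the origin is a strict local minimum.

local minimum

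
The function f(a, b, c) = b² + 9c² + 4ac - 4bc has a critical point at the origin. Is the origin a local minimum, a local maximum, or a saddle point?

The Hessian at the origin is H = [[0, 0, 4], [0, 2, -4], [4, -4, 18]].
H is indefinite, so the origin is a saddle point.

saddle point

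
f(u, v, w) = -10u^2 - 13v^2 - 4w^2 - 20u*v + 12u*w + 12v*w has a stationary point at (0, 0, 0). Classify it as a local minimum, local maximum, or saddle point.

The Hessian at the origin is H = [[-20, -20, 12], [-20, -26, 12], [12, 12, -8]].
Congruent diagonalization of H (simultaneous row and column reduction) yields pivots -20, -6, -4/5.
So there are 3 negative pivots.
H is negative definite, so the origin is a strict local maximum.

local maximum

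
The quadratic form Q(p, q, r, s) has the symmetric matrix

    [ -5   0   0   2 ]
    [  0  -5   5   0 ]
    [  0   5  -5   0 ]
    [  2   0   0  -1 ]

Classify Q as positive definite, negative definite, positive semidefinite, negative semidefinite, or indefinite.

negative semidefinite

Row-reducing A symmetrically gives the diagonal entries -5, -5, 0, -1/5.
So there are 3 negative, 1 zero pivots.
Hence Q is negative semidefinite.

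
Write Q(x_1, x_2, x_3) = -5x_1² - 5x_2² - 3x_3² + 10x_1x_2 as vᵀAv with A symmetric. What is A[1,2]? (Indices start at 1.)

The coefficient of x_1·x_2 in Q is 10. For a symmetric A this equals A[1,2] + A[2,1] = 2·A[1,2].
So A[1,2] = 10/2 = 5.

5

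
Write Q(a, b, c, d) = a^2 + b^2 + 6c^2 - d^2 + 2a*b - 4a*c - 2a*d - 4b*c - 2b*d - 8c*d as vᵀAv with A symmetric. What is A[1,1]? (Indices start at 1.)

1

The coefficient of a^2 in Q is 1, and that is exactly A[1,1].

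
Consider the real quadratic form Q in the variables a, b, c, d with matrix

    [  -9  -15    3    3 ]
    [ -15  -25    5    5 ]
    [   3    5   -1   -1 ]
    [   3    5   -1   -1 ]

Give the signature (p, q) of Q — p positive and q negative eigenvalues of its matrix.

Applying the same elementary operations to the rows and columns of A produces a congruent diagonal matrix with entries -9, 0, 0, 0.
So there are 1 negative, 3 zero pivots.

(0, 1)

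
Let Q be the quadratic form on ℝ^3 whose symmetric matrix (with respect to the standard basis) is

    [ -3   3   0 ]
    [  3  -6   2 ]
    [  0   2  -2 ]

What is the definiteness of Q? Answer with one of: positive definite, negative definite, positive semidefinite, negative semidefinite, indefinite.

negative definite

Leading principal minors: Δ_1 = -3, Δ_2 = 9, Δ_3 = -6.
The signs alternate starting with Δ_1 < 0, so by Sylvester's criterion Q is negative definite.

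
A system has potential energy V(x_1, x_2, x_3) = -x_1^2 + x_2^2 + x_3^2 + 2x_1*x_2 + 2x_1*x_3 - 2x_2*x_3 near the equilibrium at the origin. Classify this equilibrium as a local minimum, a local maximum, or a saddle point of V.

saddle point

The Hessian at the origin is H = [[-2, 2, 2], [2, 2, -2], [2, -2, 2]].
Symmetric row and column elimination reduces H to a congruent diagonal form with pivots -2, 4, 4.
So there are 2 positive, 1 negative pivots.
H is indefinite, so the origin is a saddle point.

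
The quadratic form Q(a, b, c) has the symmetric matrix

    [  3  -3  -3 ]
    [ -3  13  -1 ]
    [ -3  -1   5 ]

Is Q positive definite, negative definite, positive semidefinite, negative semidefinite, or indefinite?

positive definite

Leading principal minors: Δ_1 = 3, Δ_2 = 30, Δ_3 = 12.
All leading principal minors are positive, so by Sylvester's criterion Q is positive definite.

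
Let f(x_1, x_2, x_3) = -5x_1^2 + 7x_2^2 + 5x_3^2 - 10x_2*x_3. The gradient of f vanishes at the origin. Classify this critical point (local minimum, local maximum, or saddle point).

saddle point

The Hessian at the origin is H = [[-10, 0, 0], [0, 14, -10], [0, -10, 10]].
Congruent diagonalization of H (simultaneous row and column reduction) yields pivots -10, 14, 20/7.
That gives 2 positive, 1 negative pivots.
H is indefinite, so the origin is a saddle point.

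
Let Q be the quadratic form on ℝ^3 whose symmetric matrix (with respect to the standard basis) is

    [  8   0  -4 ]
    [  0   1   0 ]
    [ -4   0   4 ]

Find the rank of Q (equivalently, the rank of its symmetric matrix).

3

Applying the same elementary operations to the rows and columns of A produces a congruent diagonal matrix with entries 8, 1, 2.
Counting signs: 3 positive.
The rank is the number of nonzero pivots: 3.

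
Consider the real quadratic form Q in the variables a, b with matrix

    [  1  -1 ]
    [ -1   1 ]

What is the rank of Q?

Row-reducing A symmetrically gives the diagonal entries 1, 0.
Counting signs: 1 positive, 1 zero.
The rank is the number of nonzero pivots: 1.

1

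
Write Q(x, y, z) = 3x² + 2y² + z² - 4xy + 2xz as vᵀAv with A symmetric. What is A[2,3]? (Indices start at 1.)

The coefficient of y·z in Q is 0. For a symmetric A this equals A[2,3] + A[3,2] = 2·A[2,3].
So A[2,3] = 0/2 = 0.

0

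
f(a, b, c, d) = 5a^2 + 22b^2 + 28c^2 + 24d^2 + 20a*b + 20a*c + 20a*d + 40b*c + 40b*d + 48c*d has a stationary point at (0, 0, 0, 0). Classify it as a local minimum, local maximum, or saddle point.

The Hessian at the origin is H = [[10, 20, 20, 20], [20, 44, 40, 40], [20, 40, 56, 48], [20, 40, 48, 48]].
Symmetric row and column elimination reduces H to a congruent diagonal form with pivots 10, 4, 16, 4.
So there are 4 positive pivots.
H is positive definite, so the origin is a strict local minimum.

local minimum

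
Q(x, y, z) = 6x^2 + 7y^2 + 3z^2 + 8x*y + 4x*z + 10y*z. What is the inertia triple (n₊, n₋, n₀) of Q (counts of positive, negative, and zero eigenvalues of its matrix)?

(2, 1, 0)

The symmetric matrix is A = [[6, 4, 2], [4, 7, 5], [2, 5, 3]].
Congruent diagonalization of A (simultaneous row and column reduction) yields pivots 6, 13/3, -10/13.
That gives 2 positive, 1 negative pivots.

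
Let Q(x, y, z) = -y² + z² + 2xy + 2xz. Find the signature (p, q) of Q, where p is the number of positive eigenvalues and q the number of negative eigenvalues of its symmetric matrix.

(1, 1)

The symmetric matrix is A = [[0, 1, 1], [1, -1, 0], [1, 0, 1]].
By Sylvester's law of inertia any congruent diagonalization of A has 1 positive, 1 negative and 1 zero entries.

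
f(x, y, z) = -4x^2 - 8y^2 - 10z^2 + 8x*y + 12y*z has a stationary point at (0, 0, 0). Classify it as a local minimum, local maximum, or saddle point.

The Hessian at the origin is H = [[-8, 8, 0], [8, -16, 12], [0, 12, -20]].
Symmetric row and column elimination reduces H to a congruent diagonal form with pivots -8, -8, -2.
Counting signs: 3 negative.
H is negative definite, so the origin is a strict local maximum.

local maximum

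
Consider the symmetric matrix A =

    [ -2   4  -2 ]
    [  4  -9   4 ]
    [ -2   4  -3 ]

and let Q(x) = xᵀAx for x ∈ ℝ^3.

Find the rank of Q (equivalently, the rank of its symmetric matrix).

An LDLᵀ factorisation of A has diagonal entries -2, -1, -1.
Counting signs: 3 negative.
The rank is the number of nonzero pivots: 3.

3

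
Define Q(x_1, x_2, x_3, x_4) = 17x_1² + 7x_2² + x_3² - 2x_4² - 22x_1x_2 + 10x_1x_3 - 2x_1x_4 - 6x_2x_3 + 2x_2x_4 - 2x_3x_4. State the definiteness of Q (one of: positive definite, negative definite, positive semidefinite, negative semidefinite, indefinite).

indefinite

The associated matrix is A = [[17, -11, 5, -1], [-11, 7, -3, 1], [5, -3, 1, -1], [-1, 1, -1, -2]].
Applying the same elementary operations to the rows and columns of A produces a congruent diagonal matrix with entries 17, -2/17, 0, -1.
Counting signs: 1 positive, 2 negative, 1 zero.
Hence Q is indefinite.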